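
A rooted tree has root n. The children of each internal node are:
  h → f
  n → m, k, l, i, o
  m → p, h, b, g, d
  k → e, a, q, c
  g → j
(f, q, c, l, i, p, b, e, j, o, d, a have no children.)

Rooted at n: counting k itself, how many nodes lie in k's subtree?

5

Descendants of k (including itself): k, a, e, q, c. That's 5.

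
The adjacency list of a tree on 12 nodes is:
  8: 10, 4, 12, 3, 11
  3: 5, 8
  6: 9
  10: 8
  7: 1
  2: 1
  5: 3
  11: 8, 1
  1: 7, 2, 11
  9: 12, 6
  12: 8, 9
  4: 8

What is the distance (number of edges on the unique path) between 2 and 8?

3

The path is 2–1–11–8, which has 3 edges.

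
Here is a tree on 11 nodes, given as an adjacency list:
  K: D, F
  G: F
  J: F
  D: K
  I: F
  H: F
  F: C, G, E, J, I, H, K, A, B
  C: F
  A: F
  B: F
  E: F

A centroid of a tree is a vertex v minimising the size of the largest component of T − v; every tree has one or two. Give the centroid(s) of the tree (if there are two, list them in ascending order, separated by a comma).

Delete F: the remaining components have sizes 2, 1, 1, 1, 1, 1, 1, 1, 1. Max 2 ≤ 5, so F is a centroid.
Every other node leaves some component of size > 5, so the centroid is unique.

F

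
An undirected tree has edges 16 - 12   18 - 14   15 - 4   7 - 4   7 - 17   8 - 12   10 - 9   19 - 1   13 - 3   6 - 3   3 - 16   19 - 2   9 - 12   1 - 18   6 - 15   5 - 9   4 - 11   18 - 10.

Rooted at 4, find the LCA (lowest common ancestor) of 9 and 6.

6

9's ancestor chain is 9, 12, 16, 3, 6, 15, 4 and 6's is 6, 15, 4; they first meet at 6.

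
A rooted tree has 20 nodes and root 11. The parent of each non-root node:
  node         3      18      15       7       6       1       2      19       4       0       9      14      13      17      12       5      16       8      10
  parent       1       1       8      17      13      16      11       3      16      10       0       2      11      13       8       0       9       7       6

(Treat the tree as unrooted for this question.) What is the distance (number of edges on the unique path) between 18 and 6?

6

Walking from 18: 18–1–16–9–0–10–6. Length 6.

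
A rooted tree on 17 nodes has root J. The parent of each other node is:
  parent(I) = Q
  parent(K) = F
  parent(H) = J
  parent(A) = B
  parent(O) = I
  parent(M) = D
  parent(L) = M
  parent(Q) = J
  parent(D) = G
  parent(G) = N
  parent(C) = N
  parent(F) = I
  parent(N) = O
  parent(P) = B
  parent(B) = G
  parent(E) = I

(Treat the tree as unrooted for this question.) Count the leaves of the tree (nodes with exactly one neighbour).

The leaves are A, C, E, H, K, L, P.
That is 7 leaves.

7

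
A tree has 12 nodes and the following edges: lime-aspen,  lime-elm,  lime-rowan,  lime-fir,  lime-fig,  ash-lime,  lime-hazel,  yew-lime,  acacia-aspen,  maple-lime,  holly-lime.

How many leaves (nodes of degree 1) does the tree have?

10

Degree-1 nodes: acacia, ash, elm, fig, fir, hazel, holly, maple, rowan, yew — 10 of them.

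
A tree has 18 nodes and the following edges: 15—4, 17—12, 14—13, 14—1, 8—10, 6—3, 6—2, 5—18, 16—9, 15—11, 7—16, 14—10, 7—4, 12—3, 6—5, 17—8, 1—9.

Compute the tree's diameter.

A longest path is 18 - 5 - 6 - 3 - 12 - 17 - 8 - 10 - 14 - 1 - 9 - 16 - 7 - 4 - 15 - 11, with 15 edges.

15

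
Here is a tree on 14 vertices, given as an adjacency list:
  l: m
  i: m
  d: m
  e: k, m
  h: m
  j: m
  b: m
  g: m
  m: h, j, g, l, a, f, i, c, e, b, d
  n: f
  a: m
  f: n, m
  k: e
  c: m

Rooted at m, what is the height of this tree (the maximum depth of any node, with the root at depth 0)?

The longest root-to-leaf path is m → e → k (2 edges).

2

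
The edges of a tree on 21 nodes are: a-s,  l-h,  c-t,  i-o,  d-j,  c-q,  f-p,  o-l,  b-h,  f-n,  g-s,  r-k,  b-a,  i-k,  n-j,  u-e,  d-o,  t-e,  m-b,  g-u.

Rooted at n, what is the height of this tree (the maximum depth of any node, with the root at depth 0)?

14

A deepest node is q, reached by n–j–d–o–l–h–b–a–s–g–u–e–t–c–q.
That path has 14 edges, so the height is 14.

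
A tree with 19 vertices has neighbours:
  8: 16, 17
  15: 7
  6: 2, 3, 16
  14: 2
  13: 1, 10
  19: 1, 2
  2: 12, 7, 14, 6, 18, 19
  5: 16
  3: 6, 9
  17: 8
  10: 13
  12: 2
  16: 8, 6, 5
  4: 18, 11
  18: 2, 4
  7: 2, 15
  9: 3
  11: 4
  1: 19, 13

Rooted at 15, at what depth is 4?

4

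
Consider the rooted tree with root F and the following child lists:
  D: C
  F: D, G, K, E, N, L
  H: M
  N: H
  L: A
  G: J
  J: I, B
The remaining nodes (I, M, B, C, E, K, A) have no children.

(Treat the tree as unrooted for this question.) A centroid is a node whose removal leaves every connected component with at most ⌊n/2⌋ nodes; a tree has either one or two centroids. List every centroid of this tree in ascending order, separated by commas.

If F is removed the pieces have sizes 4, 3, 2, 2, 1, 1, all ≤ ⌊14/2⌋ = 7.
Every other node leaves some component of size > 7, so the centroid is unique.

F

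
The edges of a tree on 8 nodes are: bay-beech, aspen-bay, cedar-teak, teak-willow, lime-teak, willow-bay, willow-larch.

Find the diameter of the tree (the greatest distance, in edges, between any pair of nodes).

4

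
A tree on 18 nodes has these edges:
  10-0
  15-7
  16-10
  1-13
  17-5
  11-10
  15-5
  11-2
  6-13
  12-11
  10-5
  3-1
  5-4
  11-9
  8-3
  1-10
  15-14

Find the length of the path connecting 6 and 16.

Walking from 6: 6 – 13 – 1 – 10 – 16. Length 4.

4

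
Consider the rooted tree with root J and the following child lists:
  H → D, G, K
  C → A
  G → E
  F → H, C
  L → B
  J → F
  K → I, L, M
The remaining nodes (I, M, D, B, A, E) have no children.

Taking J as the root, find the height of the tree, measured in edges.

The longest root-to-leaf path is J–F–H–K–L–B (5 edges).

5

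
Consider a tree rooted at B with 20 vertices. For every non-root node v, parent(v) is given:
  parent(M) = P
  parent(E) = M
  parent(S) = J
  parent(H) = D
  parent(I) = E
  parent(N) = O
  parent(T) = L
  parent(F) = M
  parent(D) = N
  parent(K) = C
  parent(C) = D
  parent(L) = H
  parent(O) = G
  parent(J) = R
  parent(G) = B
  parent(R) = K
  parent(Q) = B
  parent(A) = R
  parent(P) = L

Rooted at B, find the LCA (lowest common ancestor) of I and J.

Path I→root: I E M P L H D N O G B; path J→root: J R K C D N O G B.
First common node: D.

D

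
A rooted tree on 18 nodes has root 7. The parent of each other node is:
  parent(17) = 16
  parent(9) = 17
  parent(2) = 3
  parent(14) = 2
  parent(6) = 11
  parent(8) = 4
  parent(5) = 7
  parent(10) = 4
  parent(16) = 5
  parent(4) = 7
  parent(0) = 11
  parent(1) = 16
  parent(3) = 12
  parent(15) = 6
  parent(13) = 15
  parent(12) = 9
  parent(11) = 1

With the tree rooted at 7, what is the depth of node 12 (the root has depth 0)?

5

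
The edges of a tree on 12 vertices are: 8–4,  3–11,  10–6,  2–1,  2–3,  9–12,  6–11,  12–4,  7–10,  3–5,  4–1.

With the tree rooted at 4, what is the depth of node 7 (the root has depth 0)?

Path from 4 to 7: 4 – 1 – 2 – 3 – 11 – 6 – 10 – 7, which has 7 edges.

7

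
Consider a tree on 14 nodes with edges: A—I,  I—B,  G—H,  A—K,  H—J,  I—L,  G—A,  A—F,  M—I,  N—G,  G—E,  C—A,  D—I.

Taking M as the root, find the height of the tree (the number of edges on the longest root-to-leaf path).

5

J sits deepest: M → I → A → G → H → J — 5 edges from the root.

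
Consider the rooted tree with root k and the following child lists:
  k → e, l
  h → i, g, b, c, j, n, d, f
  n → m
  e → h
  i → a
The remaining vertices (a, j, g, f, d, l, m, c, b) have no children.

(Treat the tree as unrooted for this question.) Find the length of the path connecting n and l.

4

The path is n–h–e–k–l, which has 4 edges.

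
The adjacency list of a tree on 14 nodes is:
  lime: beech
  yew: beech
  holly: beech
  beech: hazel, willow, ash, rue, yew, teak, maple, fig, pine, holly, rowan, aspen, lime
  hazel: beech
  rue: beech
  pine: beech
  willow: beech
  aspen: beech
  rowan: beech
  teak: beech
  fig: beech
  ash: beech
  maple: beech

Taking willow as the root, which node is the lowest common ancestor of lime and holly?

Path lime→root: lime beech willow; path holly→root: holly beech willow.
First common node: beech.

beech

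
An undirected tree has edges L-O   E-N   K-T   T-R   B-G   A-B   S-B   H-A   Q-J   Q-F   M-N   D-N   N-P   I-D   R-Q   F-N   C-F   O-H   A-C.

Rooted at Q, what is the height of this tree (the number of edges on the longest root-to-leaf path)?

6

A deepest node is L, reached by Q–F–C–A–H–O–L.
That path has 6 edges, so the height is 6.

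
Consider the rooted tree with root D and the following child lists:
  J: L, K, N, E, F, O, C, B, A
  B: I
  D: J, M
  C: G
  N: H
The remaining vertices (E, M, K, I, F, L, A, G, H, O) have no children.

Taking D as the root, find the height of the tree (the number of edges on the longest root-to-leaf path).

3

The longest root-to-leaf path is D → J → N → H (3 edges).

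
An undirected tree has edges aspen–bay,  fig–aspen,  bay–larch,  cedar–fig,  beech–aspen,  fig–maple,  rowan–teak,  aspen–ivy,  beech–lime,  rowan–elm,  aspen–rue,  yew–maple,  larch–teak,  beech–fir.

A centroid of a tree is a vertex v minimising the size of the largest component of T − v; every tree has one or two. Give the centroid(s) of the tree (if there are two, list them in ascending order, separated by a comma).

If aspen is removed the pieces have sizes 5, 4, 3, 1, 1, all ≤ ⌊15/2⌋ = 7.
No neighbour of aspen does as well, so aspen is the unique centroid.

aspen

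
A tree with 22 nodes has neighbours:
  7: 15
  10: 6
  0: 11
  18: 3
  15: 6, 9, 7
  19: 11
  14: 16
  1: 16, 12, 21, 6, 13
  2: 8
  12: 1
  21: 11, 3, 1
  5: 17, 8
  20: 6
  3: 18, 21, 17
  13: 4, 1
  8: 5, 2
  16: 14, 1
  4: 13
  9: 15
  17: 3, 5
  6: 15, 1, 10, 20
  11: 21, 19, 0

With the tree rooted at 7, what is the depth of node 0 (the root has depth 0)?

7–15–6–1–21–11–0 — 6 edges.

6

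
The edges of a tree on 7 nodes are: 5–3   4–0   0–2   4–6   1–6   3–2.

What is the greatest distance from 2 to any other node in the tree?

A farthest node from 2 is 1.
The path 2–0–4–6–1 has 4 edges.

4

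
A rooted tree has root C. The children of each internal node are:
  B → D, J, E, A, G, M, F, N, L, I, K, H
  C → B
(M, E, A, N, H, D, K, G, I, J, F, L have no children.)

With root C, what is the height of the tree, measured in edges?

The longest root-to-leaf path is C – B – M (2 edges).

2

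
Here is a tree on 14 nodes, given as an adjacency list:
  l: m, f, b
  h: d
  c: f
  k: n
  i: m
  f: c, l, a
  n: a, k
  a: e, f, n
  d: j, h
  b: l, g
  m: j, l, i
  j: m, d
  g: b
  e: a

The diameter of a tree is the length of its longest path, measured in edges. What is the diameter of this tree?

A longest path is h–d–j–m–l–f–a–n–k, with 8 edges.

8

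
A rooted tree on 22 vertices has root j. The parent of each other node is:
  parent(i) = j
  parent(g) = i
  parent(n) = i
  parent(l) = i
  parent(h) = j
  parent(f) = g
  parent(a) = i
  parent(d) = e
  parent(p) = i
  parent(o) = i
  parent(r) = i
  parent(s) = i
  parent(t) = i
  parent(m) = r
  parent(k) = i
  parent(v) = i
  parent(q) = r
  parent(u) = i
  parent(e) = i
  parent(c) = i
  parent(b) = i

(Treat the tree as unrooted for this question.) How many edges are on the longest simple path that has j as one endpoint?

3

A farthest node from j is f (d, q, m also at distance 3).
The path j–i–g–f has 3 edges.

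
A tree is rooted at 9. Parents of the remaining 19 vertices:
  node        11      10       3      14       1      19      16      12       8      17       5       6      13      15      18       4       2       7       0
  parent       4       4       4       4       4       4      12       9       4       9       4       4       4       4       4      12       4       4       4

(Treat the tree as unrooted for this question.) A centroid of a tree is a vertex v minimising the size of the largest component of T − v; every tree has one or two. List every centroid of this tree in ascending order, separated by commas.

4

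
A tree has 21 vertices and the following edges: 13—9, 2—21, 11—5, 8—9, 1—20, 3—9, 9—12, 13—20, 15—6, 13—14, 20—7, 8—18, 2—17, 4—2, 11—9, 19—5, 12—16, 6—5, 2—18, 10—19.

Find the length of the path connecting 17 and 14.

Walking from 17: 17 - 2 - 18 - 8 - 9 - 13 - 14. Length 6.

6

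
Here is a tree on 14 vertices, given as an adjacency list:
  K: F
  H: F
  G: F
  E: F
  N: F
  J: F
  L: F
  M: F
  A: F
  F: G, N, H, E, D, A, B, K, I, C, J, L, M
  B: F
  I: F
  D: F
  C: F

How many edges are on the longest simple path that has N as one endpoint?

Distances from N peak at 2, attained at C (K, D, H, J, E, L, M, G, B, I, A also at distance 2).
N-F-C

2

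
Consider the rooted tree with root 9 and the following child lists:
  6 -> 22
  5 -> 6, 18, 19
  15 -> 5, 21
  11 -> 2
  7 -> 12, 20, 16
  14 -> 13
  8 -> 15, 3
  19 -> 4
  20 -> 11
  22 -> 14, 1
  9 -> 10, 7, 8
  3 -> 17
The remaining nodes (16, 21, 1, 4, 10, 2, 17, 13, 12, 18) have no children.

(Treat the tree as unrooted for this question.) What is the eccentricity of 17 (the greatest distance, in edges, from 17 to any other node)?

8

A farthest node from 17 is 13.
The path 17-3-8-15-5-6-22-14-13 has 8 edges.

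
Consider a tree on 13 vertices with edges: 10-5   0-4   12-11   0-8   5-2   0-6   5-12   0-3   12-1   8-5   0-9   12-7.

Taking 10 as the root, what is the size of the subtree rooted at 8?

6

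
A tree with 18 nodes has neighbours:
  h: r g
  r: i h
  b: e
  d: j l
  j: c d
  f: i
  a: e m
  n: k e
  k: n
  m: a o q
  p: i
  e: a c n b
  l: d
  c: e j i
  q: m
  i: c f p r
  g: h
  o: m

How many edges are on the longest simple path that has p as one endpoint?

6

The node farthest from p is q (o also at distance 6), via p – i – c – e – a – m – q — 6 edges.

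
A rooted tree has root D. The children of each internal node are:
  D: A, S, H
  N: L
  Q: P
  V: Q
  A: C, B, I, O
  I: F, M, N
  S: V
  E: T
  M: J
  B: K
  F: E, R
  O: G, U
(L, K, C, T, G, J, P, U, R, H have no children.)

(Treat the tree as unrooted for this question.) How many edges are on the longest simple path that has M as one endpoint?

7

A farthest node from M is P.
The path M – I – A – D – S – V – Q – P has 7 edges.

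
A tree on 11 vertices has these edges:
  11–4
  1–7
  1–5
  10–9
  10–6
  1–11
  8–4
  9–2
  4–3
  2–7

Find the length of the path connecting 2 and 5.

3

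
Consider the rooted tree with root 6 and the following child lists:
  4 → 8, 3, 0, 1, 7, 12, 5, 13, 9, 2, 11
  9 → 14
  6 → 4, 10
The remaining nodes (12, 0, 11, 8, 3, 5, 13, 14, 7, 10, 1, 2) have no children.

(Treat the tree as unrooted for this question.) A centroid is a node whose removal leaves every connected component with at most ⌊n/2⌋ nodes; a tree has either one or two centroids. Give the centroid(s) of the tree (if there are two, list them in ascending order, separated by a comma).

4

Removing 4 splits the tree into components of sizes 2, 2, 1, 1, 1, 1, 1, 1, 1, 1, 1, 1; the largest is 2 ≤ ⌊15/2⌋ = 7.
Every other node leaves some component of size > 7, so the centroid is unique.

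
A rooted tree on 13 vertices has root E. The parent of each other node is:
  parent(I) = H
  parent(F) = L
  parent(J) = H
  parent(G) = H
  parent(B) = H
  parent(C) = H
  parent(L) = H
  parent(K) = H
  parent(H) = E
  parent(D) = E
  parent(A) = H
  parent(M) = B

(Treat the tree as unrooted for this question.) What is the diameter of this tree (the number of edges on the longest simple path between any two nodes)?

4

BFS from F reaches M last, at distance 4; BFS from M confirms no node is farther.
Path: F - L - H - B - M.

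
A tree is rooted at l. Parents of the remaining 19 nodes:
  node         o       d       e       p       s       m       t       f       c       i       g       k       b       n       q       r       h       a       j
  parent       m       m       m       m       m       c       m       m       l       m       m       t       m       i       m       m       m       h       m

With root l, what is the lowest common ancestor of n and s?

Ancestors of n (toward the root): n, i, m, c, l.
Ancestors of s: s, m, c, l.
The deepest node appearing in both lists is m.

m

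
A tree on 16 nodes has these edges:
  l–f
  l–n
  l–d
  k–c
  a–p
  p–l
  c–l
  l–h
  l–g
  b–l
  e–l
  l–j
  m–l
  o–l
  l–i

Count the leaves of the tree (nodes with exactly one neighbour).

Exactly 13 nodes have a single neighbour: a, b, d, e, f, g, h, i, j, k, m, n, o.

13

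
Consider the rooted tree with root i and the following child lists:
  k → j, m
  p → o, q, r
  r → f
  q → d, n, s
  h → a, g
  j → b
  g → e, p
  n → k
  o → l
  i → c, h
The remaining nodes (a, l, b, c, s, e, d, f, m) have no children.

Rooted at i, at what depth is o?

Path from i to o: i → h → g → p → o, which has 4 edges.

4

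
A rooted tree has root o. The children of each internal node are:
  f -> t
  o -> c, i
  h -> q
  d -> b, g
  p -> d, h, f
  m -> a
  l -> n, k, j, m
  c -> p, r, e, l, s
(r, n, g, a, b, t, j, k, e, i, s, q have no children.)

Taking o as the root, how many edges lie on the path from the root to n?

Climbing from n to the root: n → l → c → o. That's 3 steps.

3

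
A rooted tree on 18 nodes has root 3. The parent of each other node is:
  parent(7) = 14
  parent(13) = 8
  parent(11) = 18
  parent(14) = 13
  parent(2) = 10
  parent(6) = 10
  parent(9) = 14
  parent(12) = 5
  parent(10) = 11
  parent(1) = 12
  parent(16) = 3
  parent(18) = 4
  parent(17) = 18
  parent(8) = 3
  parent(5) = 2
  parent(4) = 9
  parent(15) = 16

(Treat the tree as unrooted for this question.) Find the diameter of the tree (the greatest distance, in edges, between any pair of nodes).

BFS from 1 reaches 15 last, at distance 14; BFS from 15 confirms no node is farther.
Path: 1-12-5-2-10-11-18-4-9-14-13-8-3-16-15.

14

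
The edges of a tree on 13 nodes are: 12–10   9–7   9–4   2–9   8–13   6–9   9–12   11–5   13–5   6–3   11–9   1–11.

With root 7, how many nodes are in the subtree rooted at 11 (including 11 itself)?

5

The subtree rooted at 11 contains: 11, 5, 1, 13, 8 — 5 nodes.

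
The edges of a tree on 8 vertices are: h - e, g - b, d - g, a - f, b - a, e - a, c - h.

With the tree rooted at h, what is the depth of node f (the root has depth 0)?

Climbing from f to the root: f–a–e–h. That's 3 steps.

3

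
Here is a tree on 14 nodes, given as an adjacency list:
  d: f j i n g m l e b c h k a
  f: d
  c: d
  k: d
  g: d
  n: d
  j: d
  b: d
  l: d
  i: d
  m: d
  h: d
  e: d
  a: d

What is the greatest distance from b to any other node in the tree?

2

Distances from b peak at 2, attained at n (m, c, h, f, a, i, l, g, j, e, k also at distance 2).
b – d – n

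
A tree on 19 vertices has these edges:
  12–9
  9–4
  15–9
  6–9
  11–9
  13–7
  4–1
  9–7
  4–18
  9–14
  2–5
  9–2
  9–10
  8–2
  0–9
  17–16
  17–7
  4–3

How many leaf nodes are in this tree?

Degree-1 nodes: 0, 1, 3, 5, 6, 8, 10, 11, 12, 13, 14, 15, 16, 18 — 14 of them.

14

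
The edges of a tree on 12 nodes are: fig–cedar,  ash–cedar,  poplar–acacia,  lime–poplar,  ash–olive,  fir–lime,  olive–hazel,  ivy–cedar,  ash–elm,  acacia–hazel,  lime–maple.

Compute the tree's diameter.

8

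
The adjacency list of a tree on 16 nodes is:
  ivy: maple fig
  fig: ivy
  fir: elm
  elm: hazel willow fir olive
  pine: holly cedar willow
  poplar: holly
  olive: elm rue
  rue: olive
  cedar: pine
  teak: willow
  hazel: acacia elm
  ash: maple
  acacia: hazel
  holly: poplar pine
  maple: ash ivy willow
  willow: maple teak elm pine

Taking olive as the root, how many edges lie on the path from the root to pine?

olive → elm → willow → pine — 3 edges.

3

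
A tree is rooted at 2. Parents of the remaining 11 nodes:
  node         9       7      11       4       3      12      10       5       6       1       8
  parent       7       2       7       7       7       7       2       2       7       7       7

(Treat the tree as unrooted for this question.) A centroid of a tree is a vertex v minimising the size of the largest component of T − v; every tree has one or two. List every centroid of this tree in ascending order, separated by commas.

7

If 7 is removed the pieces have sizes 3, 1, 1, 1, 1, 1, 1, 1, 1, all ≤ ⌊12/2⌋ = 6.
Every other node leaves some component of size > 6, so the centroid is unique.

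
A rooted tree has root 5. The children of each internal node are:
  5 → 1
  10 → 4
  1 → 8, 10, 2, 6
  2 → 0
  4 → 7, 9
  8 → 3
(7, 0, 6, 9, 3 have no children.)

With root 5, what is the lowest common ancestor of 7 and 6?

7's ancestor chain is 7, 4, 10, 1, 5 and 6's is 6, 1, 5; they first meet at 1.

1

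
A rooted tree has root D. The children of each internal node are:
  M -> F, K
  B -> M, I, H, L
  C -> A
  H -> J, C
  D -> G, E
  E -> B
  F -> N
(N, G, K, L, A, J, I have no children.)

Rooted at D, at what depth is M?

D–E–B–M — 3 edges.

3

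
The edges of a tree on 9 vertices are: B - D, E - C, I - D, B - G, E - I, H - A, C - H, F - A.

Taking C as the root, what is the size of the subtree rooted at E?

The subtree rooted at E contains: E, I, D, B, G — 5 nodes.

5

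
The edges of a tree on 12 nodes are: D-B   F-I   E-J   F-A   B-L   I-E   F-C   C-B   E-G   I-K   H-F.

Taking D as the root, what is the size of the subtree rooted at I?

5

I's subtree: {I, E, K, J, G}, size 5.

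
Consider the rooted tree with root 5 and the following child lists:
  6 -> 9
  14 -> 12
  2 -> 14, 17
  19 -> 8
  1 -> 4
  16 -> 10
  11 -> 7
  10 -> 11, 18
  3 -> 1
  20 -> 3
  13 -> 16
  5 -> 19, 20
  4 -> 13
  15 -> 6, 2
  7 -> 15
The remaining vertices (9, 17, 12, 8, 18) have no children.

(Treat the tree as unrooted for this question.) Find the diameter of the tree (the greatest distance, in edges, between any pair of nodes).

Starting from 12, a farthest node is 8 at distance 15.
One longest path: 12 - 14 - 2 - 15 - 7 - 11 - 10 - 16 - 13 - 4 - 1 - 3 - 20 - 5 - 19 - 8.
So the diameter is 15.

15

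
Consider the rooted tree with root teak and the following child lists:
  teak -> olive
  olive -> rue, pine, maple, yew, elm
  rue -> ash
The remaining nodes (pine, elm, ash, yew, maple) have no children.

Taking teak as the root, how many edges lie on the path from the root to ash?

3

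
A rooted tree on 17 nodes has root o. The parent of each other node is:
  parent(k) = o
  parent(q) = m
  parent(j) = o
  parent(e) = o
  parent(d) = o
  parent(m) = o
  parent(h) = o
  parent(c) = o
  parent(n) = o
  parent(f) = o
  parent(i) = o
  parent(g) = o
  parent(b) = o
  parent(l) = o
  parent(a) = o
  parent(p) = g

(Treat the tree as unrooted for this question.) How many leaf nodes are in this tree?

The leaves are a, b, c, d, e, f, h, i, j, k, l, n, p, q.
That is 14 leaves.

14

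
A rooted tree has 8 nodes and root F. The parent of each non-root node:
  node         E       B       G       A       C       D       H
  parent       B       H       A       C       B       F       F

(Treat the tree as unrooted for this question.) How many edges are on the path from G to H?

4

The path is G–A–C–B–H, which has 4 edges.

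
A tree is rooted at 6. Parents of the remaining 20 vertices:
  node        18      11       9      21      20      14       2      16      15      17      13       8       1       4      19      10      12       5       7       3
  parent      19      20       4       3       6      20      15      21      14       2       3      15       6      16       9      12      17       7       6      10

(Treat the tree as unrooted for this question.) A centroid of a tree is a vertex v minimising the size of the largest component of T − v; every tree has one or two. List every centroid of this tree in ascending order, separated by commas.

17

Delete 17: the remaining components have sizes 10, 10. Max 10 ≤ 10, so 17 is a centroid.
No neighbour of 17 does as well, so 17 is the unique centroid.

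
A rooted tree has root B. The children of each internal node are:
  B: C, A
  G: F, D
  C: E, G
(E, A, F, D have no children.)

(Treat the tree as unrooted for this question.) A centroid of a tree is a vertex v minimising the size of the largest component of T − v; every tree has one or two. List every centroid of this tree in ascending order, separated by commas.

Removing C splits the tree into components of sizes 3, 2, 1; the largest is 3 ≤ ⌊7/2⌋ = 3.
No neighbour of C does as well, so C is the unique centroid.

C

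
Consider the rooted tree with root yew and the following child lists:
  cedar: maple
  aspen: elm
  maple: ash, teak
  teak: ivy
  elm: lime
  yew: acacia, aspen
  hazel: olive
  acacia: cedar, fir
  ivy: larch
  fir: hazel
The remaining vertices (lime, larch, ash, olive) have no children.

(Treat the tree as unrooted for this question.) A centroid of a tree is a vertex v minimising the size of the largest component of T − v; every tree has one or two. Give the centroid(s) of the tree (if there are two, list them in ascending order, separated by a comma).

acacia

Removing acacia splits the tree into components of sizes 6, 4, 3; the largest is 6 ≤ ⌊14/2⌋ = 7.
Every other node leaves some component of size > 7, so the centroid is unique.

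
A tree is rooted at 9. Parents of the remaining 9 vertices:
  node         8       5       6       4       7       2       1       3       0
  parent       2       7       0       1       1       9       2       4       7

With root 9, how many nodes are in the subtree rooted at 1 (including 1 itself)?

7

1's subtree: {1, 4, 7, 3, 0, 5, 6}, size 7.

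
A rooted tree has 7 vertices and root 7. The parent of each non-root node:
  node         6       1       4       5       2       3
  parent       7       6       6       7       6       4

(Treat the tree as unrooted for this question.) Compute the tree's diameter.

Starting from 5, a farthest node is 3 at distance 4.
One longest path: 5 – 7 – 6 – 4 – 3.
So the diameter is 4.

4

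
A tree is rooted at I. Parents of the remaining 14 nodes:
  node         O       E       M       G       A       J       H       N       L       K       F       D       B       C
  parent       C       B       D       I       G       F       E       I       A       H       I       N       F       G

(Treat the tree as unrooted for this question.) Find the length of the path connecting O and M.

The path is O - C - G - I - N - D - M, which has 6 edges.

6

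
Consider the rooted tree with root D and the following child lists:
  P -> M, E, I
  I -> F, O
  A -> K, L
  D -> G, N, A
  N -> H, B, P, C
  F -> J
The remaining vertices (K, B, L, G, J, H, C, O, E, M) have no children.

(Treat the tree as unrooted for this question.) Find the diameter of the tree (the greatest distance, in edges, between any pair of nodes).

7

BFS from J reaches L last, at distance 7; BFS from L confirms no node is farther.
Path: J–F–I–P–N–D–A–L.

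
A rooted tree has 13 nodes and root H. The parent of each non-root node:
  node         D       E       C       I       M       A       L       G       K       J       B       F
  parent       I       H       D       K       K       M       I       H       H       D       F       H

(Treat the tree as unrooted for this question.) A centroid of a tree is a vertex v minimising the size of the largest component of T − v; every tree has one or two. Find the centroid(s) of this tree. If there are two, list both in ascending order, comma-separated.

K

Delete K: the remaining components have sizes 5, 5, 2. Max 5 ≤ 6, so K is a centroid.
Every other node leaves some component of size > 6, so the centroid is unique.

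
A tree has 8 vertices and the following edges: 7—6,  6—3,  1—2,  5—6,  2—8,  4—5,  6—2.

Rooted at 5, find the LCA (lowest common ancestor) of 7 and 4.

Path 7→root: 7 6 5; path 4→root: 4 5.
First common node: 5.

5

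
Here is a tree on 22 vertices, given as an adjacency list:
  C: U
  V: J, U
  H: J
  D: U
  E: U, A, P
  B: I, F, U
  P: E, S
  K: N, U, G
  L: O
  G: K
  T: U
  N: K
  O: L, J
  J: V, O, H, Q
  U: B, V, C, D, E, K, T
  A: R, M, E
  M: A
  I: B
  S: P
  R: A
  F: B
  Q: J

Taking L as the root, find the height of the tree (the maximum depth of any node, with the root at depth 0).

7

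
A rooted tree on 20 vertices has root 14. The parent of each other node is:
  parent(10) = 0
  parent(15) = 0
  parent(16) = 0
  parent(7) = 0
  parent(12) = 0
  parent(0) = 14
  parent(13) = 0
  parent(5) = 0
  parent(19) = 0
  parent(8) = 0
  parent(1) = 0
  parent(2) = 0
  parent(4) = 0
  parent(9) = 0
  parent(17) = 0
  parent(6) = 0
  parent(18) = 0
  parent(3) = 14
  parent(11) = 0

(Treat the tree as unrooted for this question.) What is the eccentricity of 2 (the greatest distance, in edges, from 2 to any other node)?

Distances from 2 peak at 3, attained at 3.
2 – 0 – 14 – 3

3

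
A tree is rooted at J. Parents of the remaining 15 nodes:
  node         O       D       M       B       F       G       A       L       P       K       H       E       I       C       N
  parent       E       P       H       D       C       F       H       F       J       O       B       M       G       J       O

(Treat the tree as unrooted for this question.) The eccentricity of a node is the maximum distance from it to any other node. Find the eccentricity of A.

9

A farthest node from A is I.
The path A-H-B-D-P-J-C-F-G-I has 9 edges.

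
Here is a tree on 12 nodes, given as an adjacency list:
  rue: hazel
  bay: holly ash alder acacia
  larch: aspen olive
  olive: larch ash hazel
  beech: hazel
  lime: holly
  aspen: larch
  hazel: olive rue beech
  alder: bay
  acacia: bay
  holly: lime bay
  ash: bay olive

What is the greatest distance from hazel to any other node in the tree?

5

A farthest node from hazel is lime.
The path hazel – olive – ash – bay – holly – lime has 5 edges.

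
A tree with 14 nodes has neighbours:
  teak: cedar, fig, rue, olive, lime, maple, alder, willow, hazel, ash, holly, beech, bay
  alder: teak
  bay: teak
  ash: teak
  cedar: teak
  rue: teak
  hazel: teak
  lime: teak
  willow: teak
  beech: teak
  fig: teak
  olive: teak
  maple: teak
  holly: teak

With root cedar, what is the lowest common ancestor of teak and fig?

teak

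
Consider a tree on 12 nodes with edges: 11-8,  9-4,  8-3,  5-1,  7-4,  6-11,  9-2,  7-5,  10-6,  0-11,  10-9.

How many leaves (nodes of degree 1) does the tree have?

Degree-1 nodes: 0, 1, 2, 3 — 4 of them.

4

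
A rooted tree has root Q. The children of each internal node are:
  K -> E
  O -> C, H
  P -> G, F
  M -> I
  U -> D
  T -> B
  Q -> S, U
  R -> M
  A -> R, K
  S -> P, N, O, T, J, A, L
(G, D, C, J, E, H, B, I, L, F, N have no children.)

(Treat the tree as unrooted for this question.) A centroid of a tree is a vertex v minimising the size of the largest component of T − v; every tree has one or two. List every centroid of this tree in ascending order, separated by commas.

Delete S: the remaining components have sizes 6, 3, 3, 3, 2, 1, 1, 1. Max 6 ≤ 10, so S is a centroid.
No neighbour of S does as well, so S is the unique centroid.

S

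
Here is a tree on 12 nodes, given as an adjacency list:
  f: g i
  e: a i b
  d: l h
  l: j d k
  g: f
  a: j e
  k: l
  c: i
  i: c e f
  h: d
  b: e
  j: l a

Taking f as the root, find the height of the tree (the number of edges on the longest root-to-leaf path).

7

The longest root-to-leaf path is f–i–e–a–j–l–d–h (7 edges).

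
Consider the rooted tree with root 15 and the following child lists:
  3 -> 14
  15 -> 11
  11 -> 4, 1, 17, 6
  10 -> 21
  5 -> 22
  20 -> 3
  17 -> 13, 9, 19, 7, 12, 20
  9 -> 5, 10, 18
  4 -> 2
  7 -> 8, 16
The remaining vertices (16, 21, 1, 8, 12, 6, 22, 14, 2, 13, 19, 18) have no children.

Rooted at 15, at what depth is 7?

15–11–17–7 — 3 edges.

3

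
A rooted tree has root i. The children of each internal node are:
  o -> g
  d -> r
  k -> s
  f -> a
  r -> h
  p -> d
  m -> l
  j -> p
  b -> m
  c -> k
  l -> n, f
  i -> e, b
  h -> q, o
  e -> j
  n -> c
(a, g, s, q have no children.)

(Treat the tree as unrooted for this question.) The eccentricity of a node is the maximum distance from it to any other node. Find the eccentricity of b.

A farthest node from b is g.
The path b–i–e–j–p–d–r–h–o–g has 9 edges.

9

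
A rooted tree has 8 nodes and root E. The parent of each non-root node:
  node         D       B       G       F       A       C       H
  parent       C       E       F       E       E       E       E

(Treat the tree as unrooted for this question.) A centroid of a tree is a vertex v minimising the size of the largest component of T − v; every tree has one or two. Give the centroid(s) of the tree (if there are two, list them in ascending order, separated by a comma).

E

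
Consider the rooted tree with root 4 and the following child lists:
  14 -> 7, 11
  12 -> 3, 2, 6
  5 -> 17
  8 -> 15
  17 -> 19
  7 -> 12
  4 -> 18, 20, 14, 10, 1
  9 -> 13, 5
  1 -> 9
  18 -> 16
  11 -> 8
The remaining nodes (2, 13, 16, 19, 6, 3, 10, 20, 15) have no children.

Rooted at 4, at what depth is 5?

Climbing from 5 to the root: 5–9–1–4. That's 3 steps.

3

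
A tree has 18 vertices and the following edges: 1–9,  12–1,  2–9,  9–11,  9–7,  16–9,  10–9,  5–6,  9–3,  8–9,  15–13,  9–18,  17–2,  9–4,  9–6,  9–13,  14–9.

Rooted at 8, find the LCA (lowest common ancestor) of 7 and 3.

Ancestors of 7 (toward the root): 7, 9, 8.
Ancestors of 3: 3, 9, 8.
The deepest node appearing in both lists is 9.

9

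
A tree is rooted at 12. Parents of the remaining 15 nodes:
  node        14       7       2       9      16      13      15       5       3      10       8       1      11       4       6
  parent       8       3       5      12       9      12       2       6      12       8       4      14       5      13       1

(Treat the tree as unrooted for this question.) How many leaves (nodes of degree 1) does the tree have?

5

The leaves are 7, 10, 11, 15, 16.
That is 5 leaves.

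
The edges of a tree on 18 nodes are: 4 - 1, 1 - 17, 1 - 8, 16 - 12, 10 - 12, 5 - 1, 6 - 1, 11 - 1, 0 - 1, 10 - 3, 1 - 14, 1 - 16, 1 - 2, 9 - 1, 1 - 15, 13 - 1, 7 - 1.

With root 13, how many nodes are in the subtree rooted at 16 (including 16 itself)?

Descendants of 16 (including itself): 16, 12, 10, 3. That's 4.

4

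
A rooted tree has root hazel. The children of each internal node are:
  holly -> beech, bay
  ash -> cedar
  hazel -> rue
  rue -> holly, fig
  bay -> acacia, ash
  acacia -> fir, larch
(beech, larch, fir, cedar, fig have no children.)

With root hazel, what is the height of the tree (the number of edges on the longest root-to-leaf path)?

A deepest node is larch, reached by hazel – rue – holly – bay – acacia – larch.
That path has 5 edges, so the height is 5.

5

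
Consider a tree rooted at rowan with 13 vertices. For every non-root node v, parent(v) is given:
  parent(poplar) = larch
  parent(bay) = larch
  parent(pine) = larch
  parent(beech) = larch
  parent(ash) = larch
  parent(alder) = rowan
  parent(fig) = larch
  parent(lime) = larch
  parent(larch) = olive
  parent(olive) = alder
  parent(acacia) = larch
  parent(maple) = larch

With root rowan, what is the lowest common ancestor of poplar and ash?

larch

Path poplar→root: poplar larch olive alder rowan; path ash→root: ash larch olive alder rowan.
First common node: larch.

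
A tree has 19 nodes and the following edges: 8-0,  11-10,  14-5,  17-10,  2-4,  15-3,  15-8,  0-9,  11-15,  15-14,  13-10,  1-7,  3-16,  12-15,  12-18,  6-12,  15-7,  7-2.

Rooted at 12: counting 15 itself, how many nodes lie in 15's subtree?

Descendants of 15 (including itself): 15, 3, 7, 11, 14, 8, 16, 2, 1, 10, 5, 0, 4, 13, 17, 9. That's 16.

16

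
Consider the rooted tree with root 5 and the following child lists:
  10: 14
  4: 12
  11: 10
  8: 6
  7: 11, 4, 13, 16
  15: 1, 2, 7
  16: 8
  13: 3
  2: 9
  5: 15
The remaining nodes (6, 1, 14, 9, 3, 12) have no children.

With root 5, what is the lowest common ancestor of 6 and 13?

6's ancestor chain is 6, 8, 16, 7, 15, 5 and 13's is 13, 7, 15, 5; they first meet at 7.

7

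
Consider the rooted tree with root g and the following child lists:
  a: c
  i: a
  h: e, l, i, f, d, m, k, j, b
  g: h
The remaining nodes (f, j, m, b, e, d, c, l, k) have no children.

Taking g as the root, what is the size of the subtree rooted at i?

3

i's subtree: {i, a, c}, size 3.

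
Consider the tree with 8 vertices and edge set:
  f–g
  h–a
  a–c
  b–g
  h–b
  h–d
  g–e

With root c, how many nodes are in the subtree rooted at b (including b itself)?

4

Descendants of b (including itself): b, g, f, e. That's 4.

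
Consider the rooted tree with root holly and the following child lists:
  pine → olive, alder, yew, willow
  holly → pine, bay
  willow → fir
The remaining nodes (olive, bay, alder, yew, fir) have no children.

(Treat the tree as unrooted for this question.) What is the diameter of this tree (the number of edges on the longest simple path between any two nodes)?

4

A longest path is fir – willow – pine – holly – bay, with 4 edges.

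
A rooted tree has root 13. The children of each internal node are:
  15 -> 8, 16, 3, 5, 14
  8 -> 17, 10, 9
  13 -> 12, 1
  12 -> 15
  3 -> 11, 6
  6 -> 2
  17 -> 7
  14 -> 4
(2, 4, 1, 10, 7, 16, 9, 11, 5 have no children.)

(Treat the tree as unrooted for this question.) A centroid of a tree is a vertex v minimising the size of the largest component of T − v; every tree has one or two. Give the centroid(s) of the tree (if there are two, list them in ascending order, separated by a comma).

Removing 15 splits the tree into components of sizes 5, 4, 3, 2, 1, 1; the largest is 5 ≤ ⌊17/2⌋ = 8.
Every other node leaves some component of size > 8, so the centroid is unique.

15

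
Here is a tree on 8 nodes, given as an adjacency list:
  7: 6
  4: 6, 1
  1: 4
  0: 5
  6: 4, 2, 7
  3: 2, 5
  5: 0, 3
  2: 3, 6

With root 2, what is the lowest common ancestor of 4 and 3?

2

4's ancestor chain is 4, 6, 2 and 3's is 3, 2; they first meet at 2.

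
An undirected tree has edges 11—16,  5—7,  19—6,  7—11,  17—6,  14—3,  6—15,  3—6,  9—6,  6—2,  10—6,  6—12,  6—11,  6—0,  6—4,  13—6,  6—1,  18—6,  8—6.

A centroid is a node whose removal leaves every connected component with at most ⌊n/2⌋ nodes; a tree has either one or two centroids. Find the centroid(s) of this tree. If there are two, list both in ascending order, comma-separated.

6

If 6 is removed the pieces have sizes 4, 2, 1, 1, 1, 1, 1, 1, 1, 1, 1, 1, 1, 1, 1, all ≤ ⌊20/2⌋ = 10.
Every other node leaves some component of size > 10, so the centroid is unique.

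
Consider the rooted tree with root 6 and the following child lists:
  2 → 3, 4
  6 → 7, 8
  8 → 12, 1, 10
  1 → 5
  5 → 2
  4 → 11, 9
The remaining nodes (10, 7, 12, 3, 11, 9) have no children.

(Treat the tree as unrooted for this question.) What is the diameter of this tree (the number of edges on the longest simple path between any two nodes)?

7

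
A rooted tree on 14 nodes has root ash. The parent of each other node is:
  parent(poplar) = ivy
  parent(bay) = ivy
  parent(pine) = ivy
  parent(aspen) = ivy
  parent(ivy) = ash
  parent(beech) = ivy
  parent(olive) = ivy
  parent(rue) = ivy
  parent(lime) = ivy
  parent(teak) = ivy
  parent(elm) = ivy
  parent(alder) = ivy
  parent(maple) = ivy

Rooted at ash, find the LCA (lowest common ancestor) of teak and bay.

ivy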